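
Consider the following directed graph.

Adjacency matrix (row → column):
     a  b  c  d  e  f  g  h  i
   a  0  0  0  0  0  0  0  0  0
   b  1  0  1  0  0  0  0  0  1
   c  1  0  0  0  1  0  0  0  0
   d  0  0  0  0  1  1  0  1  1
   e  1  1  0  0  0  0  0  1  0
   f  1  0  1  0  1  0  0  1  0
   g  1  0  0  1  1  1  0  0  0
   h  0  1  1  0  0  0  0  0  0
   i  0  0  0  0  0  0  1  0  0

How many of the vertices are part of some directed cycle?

8

A vertex is on a directed cycle iff it belongs to a strongly connected component of size ≥ 2 (or has a self-loop).
The vertices on cycles are {b, c, d, e, f, g, h, i} — 8 in total.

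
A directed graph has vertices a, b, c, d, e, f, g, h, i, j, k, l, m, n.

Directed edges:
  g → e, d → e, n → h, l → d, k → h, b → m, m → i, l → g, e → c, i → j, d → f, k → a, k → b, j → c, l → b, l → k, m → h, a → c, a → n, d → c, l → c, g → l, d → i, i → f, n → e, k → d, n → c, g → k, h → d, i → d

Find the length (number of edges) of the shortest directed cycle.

2

For each vertex v, BFS finds the shortest path from v back to v.
The shortest such closed walk is g → l → g, length 2.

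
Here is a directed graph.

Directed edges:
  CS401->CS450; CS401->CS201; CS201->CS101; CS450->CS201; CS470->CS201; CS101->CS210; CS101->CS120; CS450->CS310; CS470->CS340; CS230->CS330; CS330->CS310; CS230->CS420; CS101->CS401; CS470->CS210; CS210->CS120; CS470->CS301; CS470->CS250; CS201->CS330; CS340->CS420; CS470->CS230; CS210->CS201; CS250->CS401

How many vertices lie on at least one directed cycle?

5

A vertex is on a directed cycle iff it belongs to a strongly connected component of size ≥ 2 (or has a self-loop).
The vertices on cycles are {CS101, CS201, CS210, CS401, CS450} — 5 in total.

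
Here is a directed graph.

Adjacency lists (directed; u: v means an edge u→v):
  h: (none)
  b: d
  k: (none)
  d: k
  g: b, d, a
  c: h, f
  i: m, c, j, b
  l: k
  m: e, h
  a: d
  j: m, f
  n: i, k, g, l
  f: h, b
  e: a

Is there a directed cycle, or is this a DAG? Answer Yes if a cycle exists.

No

DFS with white/gray/black marking, starting from l:
l gray
  k gray
  k black
l black
h gray
h black
b gray
  d gray
    d→k: k black — skip
  d black
b black
g gray
  g→b: b black — skip
  g→d: d black — skip
  a gray
    a→d: d black — skip
  a black
g black
c gray
  c→h: h black — skip
  f gray
    f→h: h black — skip
    f→b: b black — skip
  f black
c black
i gray
  m gray
    e gray
      e→a: a black — skip
    e black
    m→h: h black — skip
  m black
  i→c: c black — skip
  j gray
    j→m: m black — skip
    j→f: f black — skip
  j black
  i→b: b black — skip
i black
n gray
  n→i: i black — skip
  n→k: k black — skip
  n→g: g black — skip
  n→l: l black — skip
n black
Every edge goes to a white or black vertex — no back edge, so the graph is acyclic.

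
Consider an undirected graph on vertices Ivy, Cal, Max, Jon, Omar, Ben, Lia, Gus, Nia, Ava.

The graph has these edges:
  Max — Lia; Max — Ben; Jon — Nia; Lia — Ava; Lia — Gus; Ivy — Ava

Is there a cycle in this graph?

No

DFS, tracking each vertex's parent; an edge to a visited non-parent vertex closes a cycle.
Start from Nia:
visit Nia (parent –)
  visit Jon (parent Nia)
    Jon–Nia: parent, skip
visit Ivy (parent –)
  visit Ava (parent Ivy)
    Ava–Ivy: parent, skip
    visit Lia (parent Ava)
      visit Gus (parent Lia)
        Gus–Lia: parent, skip
      visit Max (parent Lia)
        visit Ben (parent Max)
          Ben–Max: parent, skip
        Max–Lia: parent, skip
      Lia–Ava: parent, skip
visit Cal (parent –)
visit Omar (parent –)
No non-parent visited neighbor found — the graph is a forest.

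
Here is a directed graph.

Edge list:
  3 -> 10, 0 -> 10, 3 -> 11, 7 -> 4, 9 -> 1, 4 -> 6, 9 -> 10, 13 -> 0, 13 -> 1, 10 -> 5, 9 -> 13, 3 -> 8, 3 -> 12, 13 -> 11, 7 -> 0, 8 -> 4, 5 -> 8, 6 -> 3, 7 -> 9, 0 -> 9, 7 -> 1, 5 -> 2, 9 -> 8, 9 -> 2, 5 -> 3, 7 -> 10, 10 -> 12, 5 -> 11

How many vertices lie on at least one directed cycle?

9

A vertex is on a directed cycle iff it belongs to a strongly connected component of size ≥ 2 (or has a self-loop).
The vertices on cycles are {0, 3, 4, 5, 6, 8, 9, 10, 13} — 9 in total.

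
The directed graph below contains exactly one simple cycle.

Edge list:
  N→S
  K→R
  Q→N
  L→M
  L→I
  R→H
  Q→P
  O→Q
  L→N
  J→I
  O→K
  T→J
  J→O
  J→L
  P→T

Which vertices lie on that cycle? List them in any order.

DFS with gray/black marking from J:
J gray
  O gray
    Q gray
      N gray
        S gray
        S black
      N black
      P gray
        T gray
          T→J: J is gray → back edge
Back edge closes the cycle J → O → Q → P → T → J; its vertices are {J, O, P, Q, T}.

J, O, P, Q, T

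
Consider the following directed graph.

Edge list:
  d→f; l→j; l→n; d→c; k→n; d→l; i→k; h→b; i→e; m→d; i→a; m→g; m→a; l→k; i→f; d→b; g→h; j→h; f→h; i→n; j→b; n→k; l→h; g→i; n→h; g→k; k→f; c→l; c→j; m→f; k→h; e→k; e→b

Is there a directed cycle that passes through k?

Yes

k is on a cycle iff k can reach itself via ≥1 edge.
k → n → k — yes.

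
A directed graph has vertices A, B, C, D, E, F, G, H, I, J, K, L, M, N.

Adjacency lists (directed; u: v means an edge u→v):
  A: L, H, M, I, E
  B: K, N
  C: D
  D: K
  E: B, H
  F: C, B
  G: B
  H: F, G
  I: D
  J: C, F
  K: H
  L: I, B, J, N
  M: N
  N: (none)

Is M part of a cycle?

No

M lies on a cycle iff there is a path from M back to itself.
Exploring from M, it never reaches itself; equivalently, its strongly connected component is a singleton.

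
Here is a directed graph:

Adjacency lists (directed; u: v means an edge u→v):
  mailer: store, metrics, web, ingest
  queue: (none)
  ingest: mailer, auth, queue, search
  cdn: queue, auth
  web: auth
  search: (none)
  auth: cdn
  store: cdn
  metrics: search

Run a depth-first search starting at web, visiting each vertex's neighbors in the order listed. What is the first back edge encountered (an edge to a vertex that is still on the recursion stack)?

DFS from web (visiting each vertex's neighbors in the order listed); mark gray on enter, black on exit:
web gray
  auth gray
    cdn gray
      queue gray
      queue black
      cdn→auth: auth is gray → back edge
First back edge: cdn → auth.

cdn->auth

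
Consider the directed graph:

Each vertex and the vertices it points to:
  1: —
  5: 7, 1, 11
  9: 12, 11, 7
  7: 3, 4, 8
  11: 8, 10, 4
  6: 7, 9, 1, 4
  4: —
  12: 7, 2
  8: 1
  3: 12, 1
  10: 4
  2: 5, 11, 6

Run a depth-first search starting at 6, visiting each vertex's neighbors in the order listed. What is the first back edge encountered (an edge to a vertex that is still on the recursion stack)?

12->7

DFS from 6 (visiting each vertex's neighbors in the order listed); mark gray on enter, black on exit:
6 gray
  7 gray
    3 gray
      12 gray
        12→7: 7 is gray → back edge
First back edge: 12 → 7.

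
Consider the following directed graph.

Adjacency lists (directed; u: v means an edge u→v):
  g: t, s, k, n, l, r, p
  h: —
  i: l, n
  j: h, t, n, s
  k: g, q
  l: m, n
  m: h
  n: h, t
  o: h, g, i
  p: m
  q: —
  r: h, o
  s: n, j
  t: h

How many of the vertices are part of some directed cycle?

A vertex is on a directed cycle iff it belongs to a strongly connected component of size ≥ 2 (or has a self-loop).
The vertices on cycles are {g, j, k, o, r, s} — 6 in total.

6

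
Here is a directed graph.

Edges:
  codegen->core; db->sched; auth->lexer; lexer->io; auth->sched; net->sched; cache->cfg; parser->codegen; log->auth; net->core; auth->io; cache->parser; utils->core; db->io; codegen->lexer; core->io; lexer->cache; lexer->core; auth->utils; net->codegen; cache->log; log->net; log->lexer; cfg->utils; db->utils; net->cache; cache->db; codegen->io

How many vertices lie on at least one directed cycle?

A vertex is on a directed cycle iff it belongs to a strongly connected component of size ≥ 2 (or has a self-loop).
The vertices on cycles are {log, net, auth, cache, lexer, parser, codegen} — 7 in total.

7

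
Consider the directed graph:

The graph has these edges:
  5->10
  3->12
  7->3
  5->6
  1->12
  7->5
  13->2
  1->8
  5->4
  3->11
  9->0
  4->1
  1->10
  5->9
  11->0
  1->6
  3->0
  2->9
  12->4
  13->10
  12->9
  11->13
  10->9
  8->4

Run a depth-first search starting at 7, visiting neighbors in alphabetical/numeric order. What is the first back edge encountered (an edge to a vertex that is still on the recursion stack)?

DFS from 7 (visiting neighbors in alphabetical/numeric order); mark gray on enter, black on exit:
7 gray
  3 gray
    0 gray
    0 black
    11 gray
      11→0: 0 black — skip
      13 gray
        2 gray
          9 gray
            9→0: 0 black — skip
          9 black
        2 black
        10 gray
          10→9: 9 black — skip
        10 black
      13 black
    11 black
    12 gray
      4 gray
        1 gray
          6 gray
          6 black
          8 gray
            8→4: 4 is gray → back edge
First back edge: 8 → 4.

8→4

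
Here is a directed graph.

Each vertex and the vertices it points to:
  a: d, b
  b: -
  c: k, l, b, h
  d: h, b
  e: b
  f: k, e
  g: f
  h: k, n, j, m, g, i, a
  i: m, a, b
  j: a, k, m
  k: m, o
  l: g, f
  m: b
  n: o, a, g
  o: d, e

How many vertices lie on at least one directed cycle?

A vertex is on a directed cycle iff it belongs to a strongly connected component of size ≥ 2 (or has a self-loop).
The vertices on cycles are {a, d, f, g, h, i, j, k, n, o} — 10 in total.

10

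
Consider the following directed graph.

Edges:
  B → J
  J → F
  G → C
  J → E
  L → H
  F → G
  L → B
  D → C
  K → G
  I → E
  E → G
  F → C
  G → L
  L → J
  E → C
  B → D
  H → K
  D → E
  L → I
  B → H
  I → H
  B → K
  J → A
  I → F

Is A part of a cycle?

No

A lies on a cycle iff there is a path from A back to itself.
Exploring from A, it never reaches itself; equivalently, its strongly connected component is a singleton.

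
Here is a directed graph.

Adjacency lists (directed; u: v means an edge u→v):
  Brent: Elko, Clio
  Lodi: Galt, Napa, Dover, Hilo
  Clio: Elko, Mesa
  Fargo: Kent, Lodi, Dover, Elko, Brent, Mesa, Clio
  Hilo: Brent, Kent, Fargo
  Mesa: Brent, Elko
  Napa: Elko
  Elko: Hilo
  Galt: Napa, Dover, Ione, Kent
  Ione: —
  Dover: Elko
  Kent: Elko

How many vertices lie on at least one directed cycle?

A vertex is on a directed cycle iff it belongs to a strongly connected component of size ≥ 2 (or has a self-loop).
The vertices on cycles are {Clio, Elko, Galt, Hilo, Kent, Lodi, Mesa, Napa, Brent, Dover, Fargo} — 11 in total.

11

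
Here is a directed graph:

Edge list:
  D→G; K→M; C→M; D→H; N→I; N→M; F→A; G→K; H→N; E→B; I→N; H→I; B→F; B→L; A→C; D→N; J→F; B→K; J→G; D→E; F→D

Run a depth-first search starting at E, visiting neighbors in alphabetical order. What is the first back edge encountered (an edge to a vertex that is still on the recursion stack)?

DFS from E (visiting neighbors in alphabetical order); mark gray on enter, black on exit:
E gray
  B gray
    F gray
      A gray
        C gray
          M gray
          M black
        C black
      A black
      D gray
        D→E: E is gray → back edge
First back edge: D → E.

D→E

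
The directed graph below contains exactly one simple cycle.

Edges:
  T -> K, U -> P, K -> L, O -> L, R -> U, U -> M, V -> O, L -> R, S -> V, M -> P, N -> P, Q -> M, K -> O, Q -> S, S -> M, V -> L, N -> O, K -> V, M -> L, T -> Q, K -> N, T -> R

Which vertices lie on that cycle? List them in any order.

DFS with gray/black marking from R:
R gray
  U gray
    M gray
      L gray
        L→R: R is gray → back edge
Back edge closes the cycle R → U → M → L → R; its vertices are {L, M, R, U}.

L, M, R, U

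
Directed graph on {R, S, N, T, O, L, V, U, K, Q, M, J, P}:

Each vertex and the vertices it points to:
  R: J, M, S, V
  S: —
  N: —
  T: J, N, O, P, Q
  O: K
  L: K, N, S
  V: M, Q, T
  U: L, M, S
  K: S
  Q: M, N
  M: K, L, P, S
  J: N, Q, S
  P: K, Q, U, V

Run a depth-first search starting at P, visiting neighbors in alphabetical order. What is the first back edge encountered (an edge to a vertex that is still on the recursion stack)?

M→P

DFS from P (visiting neighbors in alphabetical order); mark gray on enter, black on exit:
P gray
  K gray
    S gray
    S black
  K black
  Q gray
    M gray
      M→K: K black — skip
      L gray
        L→K: K black — skip
        N gray
        N black
        L→S: S black — skip
      L black
      M→P: P is gray → back edge
First back edge: M → P.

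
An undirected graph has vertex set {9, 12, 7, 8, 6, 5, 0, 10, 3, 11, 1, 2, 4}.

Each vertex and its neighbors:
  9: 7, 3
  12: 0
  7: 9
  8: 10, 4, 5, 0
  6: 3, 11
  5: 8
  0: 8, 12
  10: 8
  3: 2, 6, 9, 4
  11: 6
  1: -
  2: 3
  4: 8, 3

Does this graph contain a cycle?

DFS, tracking each vertex's parent; an edge to a visited non-parent vertex closes a cycle.
Start from 9:
visit 9 (parent –)
  visit 7 (parent 9)
    7–9: parent, skip
  visit 3 (parent 9)
    visit 2 (parent 3)
      2–3: parent, skip
    visit 6 (parent 3)
      6–3: parent, skip
      visit 11 (parent 6)
        11–6: parent, skip
    3–9: parent, skip
    visit 4 (parent 3)
      visit 8 (parent 4)
        visit 10 (parent 8)
          10–8: parent, skip
        8–4: parent, skip
        visit 5 (parent 8)
          5–8: parent, skip
        visit 0 (parent 8)
          0–8: parent, skip
          visit 12 (parent 0)
            12–0: parent, skip
      4–3: parent, skip
visit 1 (parent –)
No non-parent visited neighbor found — the graph is a forest.

No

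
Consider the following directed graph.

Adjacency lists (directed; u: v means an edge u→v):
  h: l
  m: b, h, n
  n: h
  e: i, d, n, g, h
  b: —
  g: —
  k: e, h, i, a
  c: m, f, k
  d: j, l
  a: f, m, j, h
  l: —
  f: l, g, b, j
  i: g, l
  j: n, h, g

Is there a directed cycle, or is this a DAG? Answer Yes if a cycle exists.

No

DFS with white/gray/black marking, starting from e:
e gray
  i gray
    g gray
    g black
    l gray
    l black
  i black
  d gray
    j gray
      n gray
        h gray
          h→l: l black — skip
        h black
      n black
      j→h: h black — skip
      j→g: g black — skip
    j black
    d→l: l black — skip
  d black
  e→n: n black — skip
  e→g: g black — skip
  e→h: h black — skip
e black
m gray
  b gray
  b black
  m→h: h black — skip
  m→n: n black — skip
m black
k gray
  k→e: e black — skip
  k→h: h black — skip
  k→i: i black — skip
  a gray
    f gray
      f→l: l black — skip
      f→g: g black — skip
      f→b: b black — skip
      f→j: j black — skip
    f black
    a→m: m black — skip
    a→j: j black — skip
    a→h: h black — skip
  a black
k black
c gray
  c→m: m black — skip
  c→f: f black — skip
  c→k: k black — skip
c black
Every edge goes to a white or black vertex — no back edge, so the graph is acyclic.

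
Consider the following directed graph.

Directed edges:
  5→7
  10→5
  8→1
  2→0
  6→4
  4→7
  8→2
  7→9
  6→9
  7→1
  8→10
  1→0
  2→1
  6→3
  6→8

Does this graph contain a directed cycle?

DFS with white/gray/black marking, starting from 3:
3 gray
3 black
1 gray
  0 gray
  0 black
1 black
6 gray
  9 gray
  9 black
  6→3: 3 black — skip
  4 gray
    7 gray
      7→1: 1 black — skip
      7→9: 9 black — skip
    7 black
  4 black
  8 gray
    8→1: 1 black — skip
    10 gray
      5 gray
        5→7: 7 black — skip
      5 black
    10 black
    2 gray
      2→0: 0 black — skip
      2→1: 1 black — skip
    2 black
  8 black
6 black
Every edge goes to a white or black vertex — no back edge, so the graph is acyclic.

No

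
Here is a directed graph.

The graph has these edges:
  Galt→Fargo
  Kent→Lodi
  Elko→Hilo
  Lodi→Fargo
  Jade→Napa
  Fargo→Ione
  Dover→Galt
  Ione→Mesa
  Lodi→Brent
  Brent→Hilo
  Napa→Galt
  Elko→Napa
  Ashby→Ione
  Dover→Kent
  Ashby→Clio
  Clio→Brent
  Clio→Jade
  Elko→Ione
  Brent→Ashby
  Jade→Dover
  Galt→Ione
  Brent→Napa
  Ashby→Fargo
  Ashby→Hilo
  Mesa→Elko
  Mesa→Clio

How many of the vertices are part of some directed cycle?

13

A vertex is on a directed cycle iff it belongs to a strongly connected component of size ≥ 2 (or has a self-loop).
The vertices on cycles are {Clio, Elko, Galt, Ione, Jade, Kent, Lodi, Mesa, Napa, Ashby, Brent, Dover, Fargo} — 13 in total.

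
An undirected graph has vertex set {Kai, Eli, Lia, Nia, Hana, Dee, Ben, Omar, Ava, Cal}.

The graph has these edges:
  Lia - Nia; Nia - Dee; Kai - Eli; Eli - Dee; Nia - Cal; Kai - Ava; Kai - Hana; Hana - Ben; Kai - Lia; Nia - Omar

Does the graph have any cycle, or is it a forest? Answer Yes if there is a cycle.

DFS, tracking each vertex's parent; an edge to a visited non-parent vertex closes a cycle.
Start from Eli:
visit Eli (parent –)
  visit Dee (parent Eli)
    visit Nia (parent Dee)
      visit Lia (parent Nia)
        Lia–Nia: parent, skip
        visit Kai (parent Lia)
          visit Ava (parent Kai)
            Ava–Kai: parent, skip
          visit Hana (parent Kai)
            visit Ben (parent Hana)
              Ben–Hana: parent, skip
            Hana–Kai: parent, skip
          Kai–Lia: parent, skip
          Kai–Eli: Eli visited and ≠ parent → cycle
Cycle: Eli – Dee – Nia – Lia – Kai – Eli.

Yes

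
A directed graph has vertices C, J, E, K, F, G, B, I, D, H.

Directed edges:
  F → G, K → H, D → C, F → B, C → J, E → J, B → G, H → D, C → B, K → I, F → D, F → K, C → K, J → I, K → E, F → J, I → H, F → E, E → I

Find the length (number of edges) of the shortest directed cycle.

For each vertex v, BFS finds the shortest path from v back to v.
The shortest such closed walk is D → C → K → H → D, length 4.

4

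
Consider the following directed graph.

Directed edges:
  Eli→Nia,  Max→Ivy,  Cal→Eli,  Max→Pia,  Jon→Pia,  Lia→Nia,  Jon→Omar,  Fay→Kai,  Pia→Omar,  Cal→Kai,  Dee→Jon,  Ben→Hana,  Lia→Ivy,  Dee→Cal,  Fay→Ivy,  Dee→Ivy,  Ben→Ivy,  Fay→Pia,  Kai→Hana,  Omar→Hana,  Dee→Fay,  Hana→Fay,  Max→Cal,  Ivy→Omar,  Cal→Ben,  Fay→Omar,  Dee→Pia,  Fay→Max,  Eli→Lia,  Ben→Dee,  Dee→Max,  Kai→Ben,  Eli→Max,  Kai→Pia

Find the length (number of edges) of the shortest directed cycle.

For each vertex v, BFS finds the shortest path from v back to v.
The shortest such closed walk is Dee → Cal → Ben → Dee, length 3.

3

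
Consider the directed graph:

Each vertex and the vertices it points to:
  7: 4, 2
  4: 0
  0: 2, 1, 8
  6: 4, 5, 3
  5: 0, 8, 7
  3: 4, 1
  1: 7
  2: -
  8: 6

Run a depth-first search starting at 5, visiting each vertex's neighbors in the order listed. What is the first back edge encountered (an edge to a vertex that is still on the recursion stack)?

DFS from 5 (visiting each vertex's neighbors in the order listed); mark gray on enter, black on exit:
5 gray
  0 gray
    2 gray
    2 black
    1 gray
      7 gray
        4 gray
          4→0: 0 is gray → back edge
First back edge: 4 → 0.

4->0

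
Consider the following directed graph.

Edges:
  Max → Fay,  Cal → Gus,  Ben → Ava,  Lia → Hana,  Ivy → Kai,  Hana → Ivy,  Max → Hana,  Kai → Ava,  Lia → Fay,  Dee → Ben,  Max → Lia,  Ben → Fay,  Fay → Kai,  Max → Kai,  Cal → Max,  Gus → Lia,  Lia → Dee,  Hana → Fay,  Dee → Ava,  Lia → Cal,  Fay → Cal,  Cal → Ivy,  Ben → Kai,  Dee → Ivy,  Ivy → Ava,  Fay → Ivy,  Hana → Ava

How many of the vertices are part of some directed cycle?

A vertex is on a directed cycle iff it belongs to a strongly connected component of size ≥ 2 (or has a self-loop).
The vertices on cycles are {Ben, Cal, Dee, Fay, Gus, Lia, Max, Hana} — 8 in total.

8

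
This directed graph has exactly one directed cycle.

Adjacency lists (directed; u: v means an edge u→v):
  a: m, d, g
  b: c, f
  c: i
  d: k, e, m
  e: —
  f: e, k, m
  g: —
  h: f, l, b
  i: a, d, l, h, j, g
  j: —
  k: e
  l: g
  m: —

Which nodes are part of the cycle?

b, c, h, i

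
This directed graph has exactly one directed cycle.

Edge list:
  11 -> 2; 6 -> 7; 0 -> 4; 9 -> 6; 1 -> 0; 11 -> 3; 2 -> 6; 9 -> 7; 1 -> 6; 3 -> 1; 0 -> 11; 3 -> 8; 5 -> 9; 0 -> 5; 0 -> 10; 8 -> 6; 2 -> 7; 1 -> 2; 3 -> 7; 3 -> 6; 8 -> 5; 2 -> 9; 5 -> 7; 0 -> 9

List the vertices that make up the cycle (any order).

DFS with gray/black marking from 1:
1 gray
  0 gray
    10 gray
    10 black
    9 gray
      6 gray
        7 gray
        7 black
      6 black
      9→7: 7 black — skip
    9 black
    4 gray
    4 black
    5 gray
      5→7: 7 black — skip
      5→9: 9 black — skip
    5 black
    11 gray
      3 gray
        3→7: 7 black — skip
        3→1: 1 is gray → back edge
Back edge closes the cycle 1 → 0 → 11 → 3 → 1; its vertices are {0, 1, 3, 11}.

0, 1, 3, 11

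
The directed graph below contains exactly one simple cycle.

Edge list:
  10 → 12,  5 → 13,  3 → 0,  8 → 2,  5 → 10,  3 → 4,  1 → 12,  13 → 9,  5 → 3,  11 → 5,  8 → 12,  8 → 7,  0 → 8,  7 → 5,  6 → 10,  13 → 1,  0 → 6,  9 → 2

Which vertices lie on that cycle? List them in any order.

0, 3, 5, 7, 8

DFS with gray/black marking from 5:
5 gray
  10 gray
    12 gray
    12 black
  10 black
  3 gray
    4 gray
    4 black
    0 gray
      6 gray
        6→10: 10 black — skip
      6 black
      8 gray
        7 gray
          7→5: 5 is gray → back edge
Back edge closes the cycle 5 → 3 → 0 → 8 → 7 → 5; its vertices are {0, 3, 5, 7, 8}.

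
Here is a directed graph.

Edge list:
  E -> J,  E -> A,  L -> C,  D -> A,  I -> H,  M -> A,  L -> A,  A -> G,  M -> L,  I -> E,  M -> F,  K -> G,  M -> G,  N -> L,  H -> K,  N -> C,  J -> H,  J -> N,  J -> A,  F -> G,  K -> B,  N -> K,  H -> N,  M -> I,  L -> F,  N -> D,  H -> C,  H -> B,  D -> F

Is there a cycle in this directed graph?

DFS with white/gray/black marking, starting from I:
I gray
  E gray
    A gray
      G gray
      G black
    A black
    J gray
      N gray
        C gray
        C black
        L gray
          L→C: C black — skip
          L→A: A black — skip
          F gray
            F→G: G black — skip
          F black
        L black
        K gray
          K→G: G black — skip
          B gray
          B black
        K black
        D gray
          D→F: F black — skip
          D→A: A black — skip
        D black
      N black
      J→A: A black — skip
      H gray
        H→B: B black — skip
        H→C: C black — skip
        H→K: K black — skip
        H→N: N black — skip
      H black
    J black
  E black
  I→H: H black — skip
I black
M gray
  M→A: A black — skip
  M→G: G black — skip
  M→I: I black — skip
  M→F: F black — skip
  M→L: L black — skip
M black
Every edge goes to a white or black vertex — no back edge, so the graph is acyclic.

No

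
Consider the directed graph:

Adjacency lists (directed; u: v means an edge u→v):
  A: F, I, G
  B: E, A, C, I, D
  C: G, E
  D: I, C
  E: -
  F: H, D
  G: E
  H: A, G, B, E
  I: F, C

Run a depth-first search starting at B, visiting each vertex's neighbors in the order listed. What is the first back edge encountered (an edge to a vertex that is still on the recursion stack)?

H->A

DFS from B (visiting each vertex's neighbors in the order listed); mark gray on enter, black on exit:
B gray
  E gray
  E black
  A gray
    F gray
      H gray
        H→A: A is gray → back edge
First back edge: H → A.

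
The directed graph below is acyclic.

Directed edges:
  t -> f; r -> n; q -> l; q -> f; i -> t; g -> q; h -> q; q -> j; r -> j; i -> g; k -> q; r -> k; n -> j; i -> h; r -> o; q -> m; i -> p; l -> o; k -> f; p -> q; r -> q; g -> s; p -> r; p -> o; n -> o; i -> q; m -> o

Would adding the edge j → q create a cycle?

Adding j→q creates a cycle iff q can already reach j.
Path from q: q → j.
So q → … → j → q is a cycle.

Yes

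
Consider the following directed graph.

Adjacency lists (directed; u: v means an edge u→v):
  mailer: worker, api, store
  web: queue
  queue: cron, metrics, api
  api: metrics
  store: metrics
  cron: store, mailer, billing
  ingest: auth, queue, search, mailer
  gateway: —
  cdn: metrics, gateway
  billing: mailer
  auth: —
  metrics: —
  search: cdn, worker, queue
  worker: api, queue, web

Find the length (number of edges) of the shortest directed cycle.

For each vertex v, BFS finds the shortest path from v back to v.
The shortest such closed walk is queue → cron → mailer → worker → queue, length 4.

4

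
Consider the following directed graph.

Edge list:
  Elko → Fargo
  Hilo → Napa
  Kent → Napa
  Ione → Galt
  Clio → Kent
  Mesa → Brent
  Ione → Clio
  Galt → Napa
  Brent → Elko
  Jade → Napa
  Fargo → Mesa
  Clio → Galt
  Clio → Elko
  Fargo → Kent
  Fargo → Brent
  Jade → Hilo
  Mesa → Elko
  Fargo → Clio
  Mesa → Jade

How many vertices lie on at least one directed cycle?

5

A vertex is on a directed cycle iff it belongs to a strongly connected component of size ≥ 2 (or has a self-loop).
The vertices on cycles are {Clio, Elko, Mesa, Brent, Fargo} — 5 in total.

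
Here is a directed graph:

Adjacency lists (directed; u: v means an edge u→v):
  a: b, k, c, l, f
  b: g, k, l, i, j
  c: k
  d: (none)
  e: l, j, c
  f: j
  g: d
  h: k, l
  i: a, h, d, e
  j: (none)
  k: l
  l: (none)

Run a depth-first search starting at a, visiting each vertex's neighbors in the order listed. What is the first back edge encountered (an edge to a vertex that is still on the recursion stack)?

i->a

DFS from a (visiting each vertex's neighbors in the order listed); mark gray on enter, black on exit:
a gray
  b gray
    g gray
      d gray
      d black
    g black
    k gray
      l gray
      l black
    k black
    b→l: l black — skip
    i gray
      i→a: a is gray → back edge
First back edge: i → a.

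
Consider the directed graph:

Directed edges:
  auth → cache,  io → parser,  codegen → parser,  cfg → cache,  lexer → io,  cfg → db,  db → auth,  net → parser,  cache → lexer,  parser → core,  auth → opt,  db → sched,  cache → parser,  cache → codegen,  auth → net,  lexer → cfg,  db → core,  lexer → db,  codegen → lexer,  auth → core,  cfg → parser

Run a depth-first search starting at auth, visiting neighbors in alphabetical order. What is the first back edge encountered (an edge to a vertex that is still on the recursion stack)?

DFS from auth (visiting neighbors in alphabetical order); mark gray on enter, black on exit:
auth gray
  cache gray
    codegen gray
      lexer gray
        cfg gray
          cfg→cache: cache is gray → back edge
First back edge: cfg → cache.

cfg→cache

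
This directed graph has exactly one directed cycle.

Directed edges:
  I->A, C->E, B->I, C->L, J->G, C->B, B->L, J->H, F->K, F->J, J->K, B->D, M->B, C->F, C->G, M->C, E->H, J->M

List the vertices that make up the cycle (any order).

C, F, J, M

DFS with gray/black marking from M:
M gray
  C gray
    G gray
    G black
    F gray
      K gray
      K black
      J gray
        J→G: G black — skip
        J→M: M is gray → back edge
Back edge closes the cycle M → C → F → J → M; its vertices are {C, F, J, M}.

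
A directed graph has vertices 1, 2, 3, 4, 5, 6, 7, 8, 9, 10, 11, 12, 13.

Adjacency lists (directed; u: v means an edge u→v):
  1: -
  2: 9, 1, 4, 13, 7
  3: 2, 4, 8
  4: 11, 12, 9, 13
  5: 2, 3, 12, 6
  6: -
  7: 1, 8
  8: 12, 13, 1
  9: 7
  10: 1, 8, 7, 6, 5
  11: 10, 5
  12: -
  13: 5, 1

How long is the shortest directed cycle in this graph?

3

For each vertex v, BFS finds the shortest path from v back to v.
The shortest such closed walk is 2 → 13 → 5 → 2, length 3.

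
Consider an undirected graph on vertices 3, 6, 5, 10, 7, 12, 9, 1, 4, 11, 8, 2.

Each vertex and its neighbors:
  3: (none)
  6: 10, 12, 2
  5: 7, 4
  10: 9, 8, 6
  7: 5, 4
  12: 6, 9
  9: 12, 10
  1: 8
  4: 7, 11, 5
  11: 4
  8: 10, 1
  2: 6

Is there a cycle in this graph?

DFS, tracking each vertex's parent; an edge to a visited non-parent vertex closes a cycle.
Start from 5:
visit 5 (parent –)
  visit 7 (parent 5)
    7–5: parent, skip
    visit 4 (parent 7)
      4–7: parent, skip
      visit 11 (parent 4)
        11–4: parent, skip
      4–5: 5 visited and ≠ parent → cycle
Cycle: 5 – 7 – 4 – 5.

Yes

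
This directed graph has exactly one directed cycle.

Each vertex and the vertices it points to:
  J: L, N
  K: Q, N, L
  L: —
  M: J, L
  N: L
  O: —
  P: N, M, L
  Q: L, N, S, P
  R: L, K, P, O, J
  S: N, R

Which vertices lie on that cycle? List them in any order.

K, Q, R, S

DFS with gray/black marking from R:
R gray
  L gray
  L black
  K gray
    Q gray
      Q→L: L black — skip
      N gray
        N→L: L black — skip
      N black
      S gray
        S→N: N black — skip
        S→R: R is gray → back edge
Back edge closes the cycle R → K → Q → S → R; its vertices are {K, Q, R, S}.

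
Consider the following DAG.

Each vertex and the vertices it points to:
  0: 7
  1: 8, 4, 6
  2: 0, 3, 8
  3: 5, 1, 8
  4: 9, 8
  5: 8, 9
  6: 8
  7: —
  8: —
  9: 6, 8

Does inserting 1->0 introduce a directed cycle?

No

Adding 1→0 creates a cycle iff 0 can already reach 1.
Explore from 0: no path reaches 1. The graph stays acyclic.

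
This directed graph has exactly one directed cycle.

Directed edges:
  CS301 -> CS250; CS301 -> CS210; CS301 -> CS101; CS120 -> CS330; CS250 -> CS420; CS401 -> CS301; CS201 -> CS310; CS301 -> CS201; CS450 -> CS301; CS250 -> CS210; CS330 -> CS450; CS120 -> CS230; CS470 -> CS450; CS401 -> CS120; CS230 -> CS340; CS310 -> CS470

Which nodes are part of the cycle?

CS201, CS301, CS310, CS450, CS470

DFS with gray/black marking from CS301:
CS301 gray
  CS201 gray
    CS310 gray
      CS470 gray
        CS450 gray
          CS450→CS301: CS301 is gray → back edge
Back edge closes the cycle CS301 → CS201 → CS310 → CS470 → CS450 → CS301; its vertices are {CS201, CS301, CS310, CS450, CS470}.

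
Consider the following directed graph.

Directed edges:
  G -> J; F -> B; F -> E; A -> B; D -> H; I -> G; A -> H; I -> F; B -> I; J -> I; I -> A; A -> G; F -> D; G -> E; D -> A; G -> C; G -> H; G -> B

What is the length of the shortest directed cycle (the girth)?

3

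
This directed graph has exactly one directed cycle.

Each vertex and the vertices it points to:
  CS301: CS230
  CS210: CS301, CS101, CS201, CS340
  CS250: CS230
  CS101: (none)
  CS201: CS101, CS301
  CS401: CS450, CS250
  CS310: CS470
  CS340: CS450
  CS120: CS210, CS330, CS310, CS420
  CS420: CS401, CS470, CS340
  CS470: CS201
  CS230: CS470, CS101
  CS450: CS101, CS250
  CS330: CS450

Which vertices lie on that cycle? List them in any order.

CS201, CS230, CS301, CS470

DFS with gray/black marking from CS201:
CS201 gray
  CS101 gray
  CS101 black
  CS301 gray
    CS230 gray
      CS470 gray
        CS470→CS201: CS201 is gray → back edge
Back edge closes the cycle CS201 → CS301 → CS230 → CS470 → CS201; its vertices are {CS201, CS230, CS301, CS470}.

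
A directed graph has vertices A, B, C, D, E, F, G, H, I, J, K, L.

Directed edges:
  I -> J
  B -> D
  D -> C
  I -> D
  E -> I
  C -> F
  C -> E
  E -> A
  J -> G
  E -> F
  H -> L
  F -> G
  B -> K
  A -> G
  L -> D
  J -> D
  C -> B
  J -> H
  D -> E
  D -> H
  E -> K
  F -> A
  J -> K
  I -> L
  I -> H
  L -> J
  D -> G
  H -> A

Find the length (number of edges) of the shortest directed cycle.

3

For each vertex v, BFS finds the shortest path from v back to v.
The shortest such closed walk is I → D → E → I, length 3.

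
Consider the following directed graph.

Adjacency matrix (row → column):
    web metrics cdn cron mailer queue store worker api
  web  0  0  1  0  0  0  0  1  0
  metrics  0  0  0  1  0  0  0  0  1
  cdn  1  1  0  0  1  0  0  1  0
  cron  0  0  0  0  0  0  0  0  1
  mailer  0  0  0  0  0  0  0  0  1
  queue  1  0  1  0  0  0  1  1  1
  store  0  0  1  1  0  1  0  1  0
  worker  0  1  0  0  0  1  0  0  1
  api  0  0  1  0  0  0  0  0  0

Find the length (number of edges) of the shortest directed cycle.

2

For each vertex v, BFS finds the shortest path from v back to v.
The shortest such closed walk is store → queue → store, length 2.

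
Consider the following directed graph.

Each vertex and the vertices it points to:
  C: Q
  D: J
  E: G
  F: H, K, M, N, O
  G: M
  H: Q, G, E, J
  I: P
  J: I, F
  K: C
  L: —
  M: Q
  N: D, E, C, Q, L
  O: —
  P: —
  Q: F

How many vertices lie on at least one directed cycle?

11

A vertex is on a directed cycle iff it belongs to a strongly connected component of size ≥ 2 (or has a self-loop).
The vertices on cycles are {C, D, E, F, G, H, J, K, M, N, Q} — 11 in total.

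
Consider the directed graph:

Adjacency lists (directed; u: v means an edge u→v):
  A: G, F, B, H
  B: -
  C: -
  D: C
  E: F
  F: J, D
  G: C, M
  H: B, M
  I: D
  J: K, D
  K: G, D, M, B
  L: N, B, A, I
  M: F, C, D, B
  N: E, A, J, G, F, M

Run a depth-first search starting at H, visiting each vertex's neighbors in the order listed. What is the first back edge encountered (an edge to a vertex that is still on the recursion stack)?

G→M

DFS from H (visiting each vertex's neighbors in the order listed); mark gray on enter, black on exit:
H gray
  B gray
  B black
  M gray
    F gray
      J gray
        K gray
          G gray
            C gray
            C black
            G→M: M is gray → back edge
First back edge: G → M.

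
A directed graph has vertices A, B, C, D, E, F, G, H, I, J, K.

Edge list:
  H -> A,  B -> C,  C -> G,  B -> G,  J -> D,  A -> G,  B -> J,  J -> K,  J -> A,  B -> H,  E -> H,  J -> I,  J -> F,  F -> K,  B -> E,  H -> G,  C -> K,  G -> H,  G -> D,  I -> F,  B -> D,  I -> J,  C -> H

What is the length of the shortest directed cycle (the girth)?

2

For each vertex v, BFS finds the shortest path from v back to v.
The shortest such closed walk is J → I → J, length 2.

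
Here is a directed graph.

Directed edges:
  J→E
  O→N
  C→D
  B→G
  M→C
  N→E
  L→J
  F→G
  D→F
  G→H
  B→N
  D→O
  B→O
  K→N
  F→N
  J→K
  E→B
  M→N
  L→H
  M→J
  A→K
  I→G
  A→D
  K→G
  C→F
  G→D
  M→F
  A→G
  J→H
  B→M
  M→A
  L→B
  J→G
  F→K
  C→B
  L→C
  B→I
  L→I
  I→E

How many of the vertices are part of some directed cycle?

13

A vertex is on a directed cycle iff it belongs to a strongly connected component of size ≥ 2 (or has a self-loop).
The vertices on cycles are {A, B, C, D, E, F, G, I, J, K, M, N, O} — 13 in total.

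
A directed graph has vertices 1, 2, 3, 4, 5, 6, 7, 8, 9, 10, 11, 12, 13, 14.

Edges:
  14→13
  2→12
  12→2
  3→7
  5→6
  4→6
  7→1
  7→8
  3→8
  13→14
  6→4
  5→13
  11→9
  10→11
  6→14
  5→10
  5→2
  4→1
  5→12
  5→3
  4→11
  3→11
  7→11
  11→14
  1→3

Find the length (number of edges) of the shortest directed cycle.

For each vertex v, BFS finds the shortest path from v back to v.
The shortest such closed walk is 13 → 14 → 13, length 2.

2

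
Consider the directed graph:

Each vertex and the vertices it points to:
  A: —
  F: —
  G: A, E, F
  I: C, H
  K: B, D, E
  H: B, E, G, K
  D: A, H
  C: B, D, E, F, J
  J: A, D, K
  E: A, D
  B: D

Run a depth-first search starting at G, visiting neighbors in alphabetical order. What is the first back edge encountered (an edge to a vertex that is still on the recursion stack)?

B→D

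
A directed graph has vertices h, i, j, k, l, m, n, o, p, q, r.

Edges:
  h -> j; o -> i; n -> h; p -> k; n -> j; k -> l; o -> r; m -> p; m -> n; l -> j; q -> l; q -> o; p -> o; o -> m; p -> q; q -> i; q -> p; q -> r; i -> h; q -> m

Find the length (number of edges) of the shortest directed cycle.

2

For each vertex v, BFS finds the shortest path from v back to v.
The shortest such closed walk is p → q → p, length 2.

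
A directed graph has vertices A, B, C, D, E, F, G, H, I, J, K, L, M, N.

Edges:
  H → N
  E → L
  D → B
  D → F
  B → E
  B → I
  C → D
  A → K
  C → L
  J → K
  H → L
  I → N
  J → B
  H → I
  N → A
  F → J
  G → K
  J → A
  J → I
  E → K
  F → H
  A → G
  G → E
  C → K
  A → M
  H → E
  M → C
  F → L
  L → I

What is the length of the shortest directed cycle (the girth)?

6

For each vertex v, BFS finds the shortest path from v back to v.
The shortest such closed walk is D → F → J → A → M → C → D, length 6.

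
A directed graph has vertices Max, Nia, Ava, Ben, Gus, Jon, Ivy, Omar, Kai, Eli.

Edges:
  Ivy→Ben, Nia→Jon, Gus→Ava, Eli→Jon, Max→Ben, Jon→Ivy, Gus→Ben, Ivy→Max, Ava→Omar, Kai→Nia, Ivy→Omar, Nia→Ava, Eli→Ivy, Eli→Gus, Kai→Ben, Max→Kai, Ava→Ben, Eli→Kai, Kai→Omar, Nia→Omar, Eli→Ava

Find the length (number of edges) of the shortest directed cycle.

5

For each vertex v, BFS finds the shortest path from v back to v.
The shortest such closed walk is Kai → Nia → Jon → Ivy → Max → Kai, length 5.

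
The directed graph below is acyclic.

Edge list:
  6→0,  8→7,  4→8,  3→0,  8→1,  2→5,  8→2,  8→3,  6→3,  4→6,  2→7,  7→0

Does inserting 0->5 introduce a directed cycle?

No

Adding 0→5 creates a cycle iff 5 can already reach 0.
Explore from 5: no path reaches 0. The graph stays acyclic.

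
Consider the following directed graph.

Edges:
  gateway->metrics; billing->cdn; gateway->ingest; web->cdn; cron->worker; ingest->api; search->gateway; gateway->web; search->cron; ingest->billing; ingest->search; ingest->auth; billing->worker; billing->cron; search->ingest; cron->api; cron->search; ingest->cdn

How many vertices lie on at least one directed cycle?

5

A vertex is on a directed cycle iff it belongs to a strongly connected component of size ≥ 2 (or has a self-loop).
The vertices on cycles are {cron, ingest, search, billing, gateway} — 5 in total.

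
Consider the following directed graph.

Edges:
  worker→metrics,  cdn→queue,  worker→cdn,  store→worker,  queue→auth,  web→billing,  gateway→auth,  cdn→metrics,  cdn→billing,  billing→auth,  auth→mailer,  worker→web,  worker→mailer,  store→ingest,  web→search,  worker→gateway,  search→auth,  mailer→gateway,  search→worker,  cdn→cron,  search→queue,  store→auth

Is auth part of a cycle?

Yes

auth is on a cycle iff auth can reach itself via ≥1 edge.
auth → mailer → gateway → auth — yes.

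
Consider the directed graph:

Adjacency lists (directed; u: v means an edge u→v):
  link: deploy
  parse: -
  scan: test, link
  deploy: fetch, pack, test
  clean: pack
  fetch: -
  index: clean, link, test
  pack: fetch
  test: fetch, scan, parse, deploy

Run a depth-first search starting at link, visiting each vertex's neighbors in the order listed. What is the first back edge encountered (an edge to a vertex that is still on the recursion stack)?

scan->test

DFS from link (visiting each vertex's neighbors in the order listed); mark gray on enter, black on exit:
link gray
  deploy gray
    fetch gray
    fetch black
    pack gray
      pack→fetch: fetch black — skip
    pack black
    test gray
      test→fetch: fetch black — skip
      scan gray
        scan→test: test is gray → back edge
First back edge: scan → test.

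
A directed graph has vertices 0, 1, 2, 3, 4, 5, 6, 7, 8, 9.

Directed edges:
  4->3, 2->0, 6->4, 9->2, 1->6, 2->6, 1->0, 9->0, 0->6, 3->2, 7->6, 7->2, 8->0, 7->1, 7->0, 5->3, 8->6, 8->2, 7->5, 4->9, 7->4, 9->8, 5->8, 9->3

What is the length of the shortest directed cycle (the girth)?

4

For each vertex v, BFS finds the shortest path from v back to v.
The shortest such closed walk is 8 → 6 → 4 → 9 → 8, length 4.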